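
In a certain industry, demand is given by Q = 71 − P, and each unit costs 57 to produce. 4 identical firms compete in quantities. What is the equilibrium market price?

Inverting demand: P = 71 − Q.
Cournot with 4 identical firms: the symmetric best-response condition is 71 − 5q = 57. Each firm produces q = 2.8, total output Q = 11.2, price P = 59.8.

P = 59.8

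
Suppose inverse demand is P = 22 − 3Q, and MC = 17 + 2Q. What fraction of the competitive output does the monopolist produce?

The monopolist equates marginal revenue to marginal cost: 22 − 6Q = 17 + 2Q, so Q = 0.625. From demand, P = 20.125.
Under competition P = MC: 22 − 3Q = 17 + 2Q ⇒ Q = 1, P = 19.
Ratio Q_m/Q_c = 0.625/1 = 0.625.

Q_m/Q_c = 0.625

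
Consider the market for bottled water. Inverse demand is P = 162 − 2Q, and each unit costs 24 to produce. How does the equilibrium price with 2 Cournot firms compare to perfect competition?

In a 2-firm Cournot equilibrium, symmetry and the first-order condition give q = (162 − 24)/(6) = 23. So Q = 46 and P = 70.
Perfect competition: P = MC = 24, so 162 − 2Q = 24 and Q = 69.

Cournot: P = 70; Competition: P = 24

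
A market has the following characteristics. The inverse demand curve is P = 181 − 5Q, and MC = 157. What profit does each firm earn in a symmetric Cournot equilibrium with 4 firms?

Cournot with 4 identical firms: the symmetric best-response condition is 181 − 25q = 157. Each firm produces q = 0.96, total output Q = 3.84, price P = 161.8.
Each firm's profit = (161.8 − 157)·0.96 = 4.608.

π_i = 4.608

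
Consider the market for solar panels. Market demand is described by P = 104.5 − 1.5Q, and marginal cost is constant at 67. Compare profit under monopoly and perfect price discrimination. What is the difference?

Profit rises by 234.375

A monopolist chooses Q where MR = MC. MR = 104.5 − 3Q; setting this equal to 67 gives Q = 12.5 and P = 85.75.
Profit = (85.75 − 67)·12.5 = 234.375.
A perfectly discriminating monopolist sells every unit with P(Q) ≥ MC(Q), so output equals the competitive quantity Q = 25. Each buyer pays their reservation price, so CS = 0 and the firm captures all surplus.
PS equals the full surplus area, 468.75. Profit = 468.75 = 468.75.
Change in profit: 468.75 − 234.375 = 234.375.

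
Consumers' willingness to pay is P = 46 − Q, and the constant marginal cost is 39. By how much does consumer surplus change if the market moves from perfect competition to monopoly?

Under competition P = MC = 39, so Q = (46 − 39)/1 = 7.
CS = ½·(46 − 39)·7 = 24.5.
A monopolist chooses Q where MR = MC. MR = 46 − 2Q; setting this equal to 39 gives Q = 3.5 and P = 42.5.
CS = ½·(46 − 42.5)·3.5 = 6.125.
Change in consumer surplus: 6.125 − 24.5 = −18.375.

Consumer surplus falls by 18.375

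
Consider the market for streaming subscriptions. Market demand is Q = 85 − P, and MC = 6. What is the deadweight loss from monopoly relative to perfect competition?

DWL = 780.125

Inverting demand: P = 85 − Q.
Under competition P = MC = 6, so Q = (85 − 6)/1 = 79.
The monopolist equates marginal revenue to marginal cost: 85 − 2Q = 6, so Q = 39.5. From demand, P = 45.5.
DWL is the triangle between Q = 39.5 and Q = 79: ½·(79 − 39.5)·(45.5 − 6) = 780.125.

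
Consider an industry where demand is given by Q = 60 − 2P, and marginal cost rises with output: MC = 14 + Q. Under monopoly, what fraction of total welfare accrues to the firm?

Inverting demand: P = 30 − 0.5Q.
The monopolist equates marginal revenue to marginal cost: 30 − Q = 14 + Q, so Q = 8. From demand, P = 26.
CS = ½·(30 − 26)·8 = 16.
PS = P·Q − VC(Q) = 26·8 − (14·8 + ½·1·8²) = 64.
Share captured = PS/TS = 64/80 = 0.8.

PS/TS = 0.8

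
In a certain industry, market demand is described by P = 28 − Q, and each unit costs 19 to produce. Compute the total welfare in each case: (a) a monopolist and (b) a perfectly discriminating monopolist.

Monopoly: TS = 30.375; Perfect PD: TS = 40.5

The monopolist equates marginal revenue to marginal cost: 28 − 2Q = 19, so Q = 4.5. From demand, P = 23.5.
CS = ½·(28 − 23.5)·4.5 = 10.125; PS = (23.5 − 19)·4.5 = 20.25; TS = 30.375.
A perfectly discriminating monopolist sells every unit with P(Q) ≥ MC(Q), so output equals the competitive quantity Q = 9. Each buyer pays their reservation price, so CS = 0 and the firm captures all surplus.
TS = 40.5 (equal to competitive TS).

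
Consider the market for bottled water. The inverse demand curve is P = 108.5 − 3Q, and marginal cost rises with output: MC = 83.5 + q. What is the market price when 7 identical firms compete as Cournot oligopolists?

P = 87.5

With 7 symmetric Cournot firms, each firm's FOC gives 108.5 − 24q = 83.5 + q, so q = 1, Q = 7·1 = 7, and P = 87.5.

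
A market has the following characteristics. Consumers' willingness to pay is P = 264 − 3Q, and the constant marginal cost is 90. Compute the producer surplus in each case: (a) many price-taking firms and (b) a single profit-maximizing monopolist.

Competition: PS = 0; Monopoly: PS = 2523

Under competition P = MC = 90, so Q = (264 − 90)/3 = 58.
PS = (90 − 90)·58 = 0.
A monopolist chooses Q where MR = MC. MR = 264 − 6Q; setting this equal to 90 gives Q = 29 and P = 177.
PS = (177 − 90)·29 = 2523.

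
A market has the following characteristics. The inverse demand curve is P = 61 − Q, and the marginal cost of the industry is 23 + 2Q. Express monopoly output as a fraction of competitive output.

Monopoly sets MR = MC: 61 − 2Q = 23 + 2Q ⇒ Q = 9.5, P = 61 − 9.5 = 51.5.
Under competition P = MC: 61 − Q = 23 + 2Q ⇒ Q = 38/3, P = 145/3.
Ratio Q_m/Q_c = 9.5/(38/3) = 0.75.

Q_m/Q_c = 0.75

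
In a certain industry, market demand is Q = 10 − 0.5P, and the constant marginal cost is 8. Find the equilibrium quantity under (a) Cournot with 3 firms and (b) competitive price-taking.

Inverting demand: P = 20 − 2Q.
In a 3-firm Cournot equilibrium, symmetry and the first-order condition give q = (20 − 8)/(8) = 1.5. So Q = 4.5 and P = 11.
Under competition P = MC = 8, so Q = (20 − 8)/2 = 6.

Cournot: Q = 4.5; Competition: Q = 6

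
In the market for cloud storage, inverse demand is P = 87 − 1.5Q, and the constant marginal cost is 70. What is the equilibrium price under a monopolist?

A monopolist chooses Q where MR = MC. MR = 87 − 3Q; setting this equal to 70 gives Q = 17/3 and P = 78.5.

P = 78.5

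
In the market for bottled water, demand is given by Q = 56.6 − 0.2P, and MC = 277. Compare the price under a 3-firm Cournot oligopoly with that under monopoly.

Inverting demand: P = 283 − 5Q.
Cournot with 3 identical firms: the symmetric best-response condition is 283 − 20q = 277. Each firm produces q = 0.3, total output Q = 0.9, price P = 278.5.
Monopoly sets MR = MC: 283 − 10Q = 277 ⇒ Q = 0.6, P = 283 − 5·0.6 = 280.

Cournot: P = 278.5; Monopoly: P = 280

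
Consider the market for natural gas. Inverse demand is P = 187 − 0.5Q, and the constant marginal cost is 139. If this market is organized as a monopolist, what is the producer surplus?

The monopolist equates marginal revenue to marginal cost: 187 − Q = 139, so Q = 48. From demand, P = 163.
PS = (163 − 139)·48 = 1152.

PS = 1152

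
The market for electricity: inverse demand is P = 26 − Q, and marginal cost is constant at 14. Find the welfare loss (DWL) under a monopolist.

Under competition P = MC = 14, so Q = (26 − 14)/1 = 12.
Monopoly sets MR = MC: 26 − 2Q = 14 ⇒ Q = 6, P = 26 − 6 = 20.
DWL is the triangle between Q = 6 and Q = 12: ½·(12 − 6)·(20 − 14) = 18.

DWL = 18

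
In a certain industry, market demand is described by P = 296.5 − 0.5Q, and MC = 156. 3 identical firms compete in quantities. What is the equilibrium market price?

In a 3-firm Cournot equilibrium, symmetry and the first-order condition give q = (296.5 − 156)/(2) = 70.25. So Q = 210.75 and P = 191.125.

P = 191.125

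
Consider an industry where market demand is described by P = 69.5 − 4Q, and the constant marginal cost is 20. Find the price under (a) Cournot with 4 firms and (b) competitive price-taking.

In a 4-firm Cournot equilibrium, symmetry and the first-order condition give q = (69.5 − 20)/(20) = 2.475. So Q = 9.9 and P = 29.9.
Under competition P = MC = 20, so Q = (69.5 − 20)/4 = 12.375.

Cournot: P = 29.9; Competition: P = 20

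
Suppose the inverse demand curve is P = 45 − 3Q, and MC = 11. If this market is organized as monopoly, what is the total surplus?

The monopolist equates marginal revenue to marginal cost: 45 − 6Q = 11, so Q = 17/3. From demand, P = 28.
CS = ½·(45 − 28)·17/3 = 289/6; PS = (28 − 11)·17/3 = 289/3; TS = 144.5.

TS = 144.5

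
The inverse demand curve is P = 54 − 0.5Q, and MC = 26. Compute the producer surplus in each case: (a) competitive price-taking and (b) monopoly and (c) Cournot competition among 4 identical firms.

Competition: PS = 0; Monopoly: PS = 392; Cournot: PS = 250.88

Under competition P = MC = 26, so Q = (54 − 26)/0.5 = 56.
PS = (26 − 26)·56 = 0.
The monopolist equates marginal revenue to marginal cost: 54 − Q = 26, so Q = 28. From demand, P = 40.
PS = (40 − 26)·28 = 392.
Cournot with 4 identical firms: the symmetric best-response condition is 54 − 2.5q = 26. Each firm produces q = 11.2, total output Q = 44.8, price P = 31.6.
PS = (31.6 − 26)·44.8 = 250.88.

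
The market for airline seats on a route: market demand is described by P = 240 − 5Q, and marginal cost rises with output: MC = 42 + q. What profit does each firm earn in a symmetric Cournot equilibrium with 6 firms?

In a 6-firm Cournot equilibrium, symmetry and the first-order condition give q = (240 − 42)/(36) = 5.5. So Q = 33 and P = 75.
Each firm's profit = 75·5.5 − (42·5.5 + ½·1·5.5²) = 166.375.

π_i = 166.375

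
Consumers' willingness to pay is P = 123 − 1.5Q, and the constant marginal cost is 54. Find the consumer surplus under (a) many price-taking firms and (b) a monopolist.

Competition: CS = 1587; Monopoly: CS = 396.75

Under competition P = MC = 54, so Q = (123 − 54)/1.5 = 46.
CS = ½·(123 − 54)·46 = 1587.
Monopoly sets MR = MC: 123 − 3Q = 54 ⇒ Q = 23, P = 123 − 1.5·23 = 88.5.
CS = ½·(123 − 88.5)·23 = 396.75.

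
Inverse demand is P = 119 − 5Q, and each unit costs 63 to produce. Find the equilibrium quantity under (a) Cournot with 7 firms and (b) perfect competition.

With 7 symmetric Cournot firms, each firm's FOC gives 119 − 40q = 63, so q = 1.4, Q = 7·1.4 = 9.8, and P = 70.
Competitive firms price at marginal cost: P = 63, giving Q = 11.2.

Cournot: Q = 9.8; Competition: Q = 11.2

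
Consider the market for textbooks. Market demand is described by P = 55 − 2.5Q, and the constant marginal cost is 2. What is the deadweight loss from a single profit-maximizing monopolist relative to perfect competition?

DWL = 140.45

Perfect competition: P = MC = 2, so 55 − 2.5Q = 2 and Q = 21.2.
Monopoly sets MR = MC: 55 − 5Q = 2 ⇒ Q = 10.6, P = 55 − 2.5·10.6 = 28.5.
DWL is the triangle between Q = 10.6 and Q = 21.2: ½·(21.2 − 10.6)·(28.5 − 2) = 140.45.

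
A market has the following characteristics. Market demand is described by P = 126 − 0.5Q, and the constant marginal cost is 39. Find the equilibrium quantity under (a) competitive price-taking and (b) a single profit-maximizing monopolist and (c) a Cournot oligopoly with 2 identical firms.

Under competition P = MC = 39, so Q = (126 − 39)/0.5 = 174.
Monopoly sets MR = MC: 126 − Q = 39 ⇒ Q = 87, P = 126 − 0.5·87 = 82.5.
In a 2-firm Cournot equilibrium, symmetry and the first-order condition give q = (126 − 39)/(1.5) = 58. So Q = 116 and P = 68.

Competition: Q = 174; Monopoly: Q = 87; Cournot: Q = 116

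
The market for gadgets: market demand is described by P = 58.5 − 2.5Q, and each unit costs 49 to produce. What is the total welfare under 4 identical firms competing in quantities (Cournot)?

TS = 17.328

With 4 symmetric Cournot firms, each firm's FOC gives 58.5 − 12.5q = 49, so q = 0.76, Q = 4·0.76 = 3.04, and P = 50.9.
CS = ½·(58.5 − 50.9)·3.04 = 11.552; PS = (50.9 − 49)·3.04 = 5.776; TS = 17.328.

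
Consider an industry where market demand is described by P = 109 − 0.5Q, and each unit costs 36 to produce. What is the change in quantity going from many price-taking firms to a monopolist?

Perfect competition: P = MC = 36, so 109 − 0.5Q = 36 and Q = 146.
The monopolist equates marginal revenue to marginal cost: 109 − Q = 36, so Q = 73. From demand, P = 72.5.
Change in quantity: 73 − 146 = −73.

Q falls by 73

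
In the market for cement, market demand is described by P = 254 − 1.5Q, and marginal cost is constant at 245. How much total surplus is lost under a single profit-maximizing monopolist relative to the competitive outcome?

Under competition P = MC = 245, so Q = (254 − 245)/1.5 = 6.
Monopoly sets MR = MC: 254 − 3Q = 245 ⇒ Q = 3, P = 254 − 1.5·3 = 249.5.
DWL is the triangle between Q = 3 and Q = 6: ½·(6 − 3)·(249.5 − 245) = 6.75.

DWL = 6.75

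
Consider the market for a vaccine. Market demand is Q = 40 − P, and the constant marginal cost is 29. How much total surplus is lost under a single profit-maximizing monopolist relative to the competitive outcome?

DWL = 15.125

Inverting demand: P = 40 − Q.
Competitive firms price at marginal cost: P = 29, giving Q = 11.
The monopolist equates marginal revenue to marginal cost: 40 − 2Q = 29, so Q = 5.5. From demand, P = 34.5.
DWL is the triangle between Q = 5.5 and Q = 11: ½·(11 − 5.5)·(34.5 − 29) = 15.125.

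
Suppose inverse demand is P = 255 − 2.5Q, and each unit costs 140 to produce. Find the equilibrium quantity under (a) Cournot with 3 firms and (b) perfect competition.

Cournot: Q = 34.5; Competition: Q = 46

With 3 symmetric Cournot firms, each firm's FOC gives 255 − 10q = 140, so q = 11.5, Q = 3·11.5 = 34.5, and P = 168.75.
Competitive firms price at marginal cost: P = 140, giving Q = 46.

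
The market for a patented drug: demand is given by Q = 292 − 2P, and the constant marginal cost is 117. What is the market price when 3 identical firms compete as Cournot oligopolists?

Inverting demand: P = 146 − 0.5Q.
With 3 symmetric Cournot firms, each firm's FOC gives 146 − 2q = 117, so q = 14.5, Q = 3·14.5 = 43.5, and P = 124.25.

P = 124.25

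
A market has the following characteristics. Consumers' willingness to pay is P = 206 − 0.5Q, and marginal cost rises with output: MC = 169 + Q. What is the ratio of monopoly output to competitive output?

A monopolist chooses Q where MR = MC. MR = 206 − Q; setting this equal to 169 + Q gives Q = 18.5 and P = 196.75.
Under competition P = MC: 206 − 0.5Q = 169 + Q ⇒ Q = 74/3, P = 581/3.
Ratio Q_m/Q_c = 18.5/(74/3) = 0.75.

Q_m/Q_c = 0.75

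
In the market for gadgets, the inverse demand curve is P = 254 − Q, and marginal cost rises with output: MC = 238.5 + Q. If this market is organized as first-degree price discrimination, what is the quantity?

Q = 7.75

A perfectly discriminating monopolist sells every unit with P(Q) ≥ MC(Q), so output equals the competitive quantity Q = 7.75. Each buyer pays their reservation price, so CS = 0 and the firm captures all surplus.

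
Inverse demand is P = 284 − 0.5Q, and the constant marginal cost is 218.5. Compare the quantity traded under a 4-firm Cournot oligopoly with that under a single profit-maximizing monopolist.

In a 4-firm Cournot equilibrium, symmetry and the first-order condition give q = (284 − 218.5)/(2.5) = 26.2. So Q = 104.8 and P = 231.6.
A monopolist chooses Q where MR = MC. MR = 284 − Q; setting this equal to 218.5 gives Q = 65.5 and P = 251.25.

Cournot: Q = 104.8; Monopoly: Q = 65.5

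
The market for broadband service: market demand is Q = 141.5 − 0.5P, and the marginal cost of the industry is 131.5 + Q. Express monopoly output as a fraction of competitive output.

Inverting demand: P = 283 − 2Q.
The monopolist equates marginal revenue to marginal cost: 283 − 4Q = 131.5 + Q, so Q = 30.3. From demand, P = 222.4.
Competitive equilibrium sets price equal to marginal cost: 283 − 2Q = 131.5 + Q, so Q = 50.5 and P = 182.
Ratio Q_m/Q_c = 30.3/50.5 = 0.6.

Q_m/Q_c = 0.6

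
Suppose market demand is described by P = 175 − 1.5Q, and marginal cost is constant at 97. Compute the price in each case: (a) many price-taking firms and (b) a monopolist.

Competition: P = 97; Monopoly: P = 136

Perfect competition: P = MC = 97, so 175 − 1.5Q = 97 and Q = 52.
Monopoly sets MR = MC: 175 − 3Q = 97 ⇒ Q = 26, P = 175 − 1.5·26 = 136.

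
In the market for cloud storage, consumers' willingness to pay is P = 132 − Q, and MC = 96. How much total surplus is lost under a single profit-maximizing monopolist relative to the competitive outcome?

Under competition P = MC = 96, so Q = (132 − 96)/1 = 36.
Monopoly sets MR = MC: 132 − 2Q = 96 ⇒ Q = 18, P = 132 − 18 = 114.
DWL is the triangle between Q = 18 and Q = 36: ½·(36 − 18)·(114 − 96) = 162.

DWL = 162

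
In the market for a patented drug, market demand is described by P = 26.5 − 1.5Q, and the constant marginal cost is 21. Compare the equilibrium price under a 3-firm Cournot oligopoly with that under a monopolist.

Cournot with 3 identical firms: the symmetric best-response condition is 26.5 − 6q = 21. Each firm produces q = 11/12, total output Q = 2.75, price P = 22.375.
The monopolist equates marginal revenue to marginal cost: 26.5 − 3Q = 21, so Q = 11/6. From demand, P = 23.75.

Cournot: P = 22.375; Monopoly: P = 23.75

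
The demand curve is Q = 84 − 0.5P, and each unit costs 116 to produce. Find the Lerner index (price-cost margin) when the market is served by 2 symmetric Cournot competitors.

Lerner index = 0.13

Inverting demand: P = 168 − 2Q.
With 2 symmetric Cournot firms, each firm's FOC gives 168 − 6q = 116, so q = 26/3, Q = 2·26/3 = 52/3, and P = 400/3.
Lerner index = (P − MC)/P = (400/3 − 116)/(400/3) = 0.13.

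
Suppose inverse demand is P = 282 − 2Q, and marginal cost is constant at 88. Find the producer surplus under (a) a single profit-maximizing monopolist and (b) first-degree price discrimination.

Monopoly: PS = 4704.5; Perfect PD: PS = 9409

A monopolist chooses Q where MR = MC. MR = 282 − 4Q; setting this equal to 88 gives Q = 48.5 and P = 185.
PS = (185 − 88)·48.5 = 4704.5.
A perfectly discriminating monopolist sells every unit with P(Q) ≥ MC(Q), so output equals the competitive quantity Q = 97. Each buyer pays their reservation price, so CS = 0 and the firm captures all surplus.
PS = ½·(282 − 88)·97 = 9409.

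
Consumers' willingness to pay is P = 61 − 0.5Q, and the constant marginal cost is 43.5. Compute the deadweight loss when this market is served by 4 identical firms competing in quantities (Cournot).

DWL = 12.25

Under competition P = MC = 43.5, so Q = (61 − 43.5)/0.5 = 35.
Cournot with 4 identical firms: the symmetric best-response condition is 61 − 2.5q = 43.5. Each firm produces q = 7, total output Q = 28, price P = 47.
DWL is the triangle between Q = 28 and Q = 35: ½·(35 − 28)·(47 − 43.5) = 12.25.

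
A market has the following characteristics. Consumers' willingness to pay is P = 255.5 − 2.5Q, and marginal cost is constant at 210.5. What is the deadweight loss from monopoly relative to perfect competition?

DWL = 101.25

Under competition P = MC = 210.5, so Q = (255.5 − 210.5)/2.5 = 18.
Monopoly sets MR = MC: 255.5 − 5Q = 210.5 ⇒ Q = 9, P = 255.5 − 2.5·9 = 233.
DWL is the triangle between Q = 9 and Q = 18: ½·(18 − 9)·(233 − 210.5) = 101.25.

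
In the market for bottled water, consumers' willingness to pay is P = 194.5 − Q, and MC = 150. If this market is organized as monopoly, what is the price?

P = 172.25

The monopolist equates marginal revenue to marginal cost: 194.5 − 2Q = 150, so Q = 22.25. From demand, P = 172.25.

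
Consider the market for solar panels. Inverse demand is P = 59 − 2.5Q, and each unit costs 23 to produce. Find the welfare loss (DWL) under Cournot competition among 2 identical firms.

DWL = 28.8

Perfect competition: P = MC = 23, so 59 − 2.5Q = 23 and Q = 14.4.
Cournot with 2 identical firms: the symmetric best-response condition is 59 − 7.5q = 23. Each firm produces q = 4.8, total output Q = 9.6, price P = 35.
DWL is the triangle between Q = 9.6 and Q = 14.4: ½·(14.4 − 9.6)·(35 − 23) = 28.8.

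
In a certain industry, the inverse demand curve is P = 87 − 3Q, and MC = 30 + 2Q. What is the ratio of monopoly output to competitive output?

The monopolist equates marginal revenue to marginal cost: 87 − 6Q = 30 + 2Q, so Q = 7.125. From demand, P = 65.625.
Competitive equilibrium sets price equal to marginal cost: 87 − 3Q = 30 + 2Q, so Q = 11.4 and P = 52.8.
Ratio Q_m/Q_c = 7.125/11.4 = 0.625.

Q_m/Q_c = 0.625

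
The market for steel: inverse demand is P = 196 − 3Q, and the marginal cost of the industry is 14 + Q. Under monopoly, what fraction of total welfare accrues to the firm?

PS/TS = 0.7

Monopoly sets MR = MC: 196 − 6Q = 14 + Q ⇒ Q = 26, P = 196 − 3·26 = 118.
CS = ½·(196 − 118)·26 = 1014.
PS = P·Q − VC(Q) = 118·26 − (14·26 + ½·1·26²) = 2366.
Share captured = PS/TS = 2366/3380 = 0.7.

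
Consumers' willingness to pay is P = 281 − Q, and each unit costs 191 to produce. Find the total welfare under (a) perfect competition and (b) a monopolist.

Competition: TS = 4050; Monopoly: TS = 3037.5

Perfect competition: P = MC = 191, so 281 − Q = 191 and Q = 90.
CS = ½·(281 − 191)·90 = 4050; PS = (191 − 191)·90 = 0; TS = 4050.
Monopoly sets MR = MC: 281 − 2Q = 191 ⇒ Q = 45, P = 281 − 45 = 236.
CS = ½·(281 − 236)·45 = 1012.5; PS = (236 − 191)·45 = 2025; TS = 3037.5.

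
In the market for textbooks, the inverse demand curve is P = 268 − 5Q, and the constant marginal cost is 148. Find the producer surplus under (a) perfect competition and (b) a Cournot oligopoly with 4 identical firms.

Competition: PS = 0; Cournot: PS = 460.8

Perfect competition: P = MC = 148, so 268 − 5Q = 148 and Q = 24.
PS = (148 − 148)·24 = 0.
With 4 symmetric Cournot firms, each firm's FOC gives 268 − 25q = 148, so q = 4.8, Q = 4·4.8 = 19.2, and P = 172.
PS = (172 − 148)·19.2 = 460.8.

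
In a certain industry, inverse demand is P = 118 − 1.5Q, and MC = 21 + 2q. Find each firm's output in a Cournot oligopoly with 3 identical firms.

In a 3-firm Cournot equilibrium, symmetry and the first-order condition give q = (118 − 21)/(8) = 12.125. So Q = 36.375 and P = 1015/16.

q_i = 12.125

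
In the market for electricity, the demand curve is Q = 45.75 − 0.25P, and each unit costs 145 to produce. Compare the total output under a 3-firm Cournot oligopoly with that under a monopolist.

Inverting demand: P = 183 − 4Q.
With 3 symmetric Cournot firms, each firm's FOC gives 183 − 16q = 145, so q = 2.375, Q = 3·2.375 = 7.125, and P = 154.5.
A monopolist chooses Q where MR = MC. MR = 183 − 8Q; setting this equal to 145 gives Q = 4.75 and P = 164.

Cournot: Q = 7.125; Monopoly: Q = 4.75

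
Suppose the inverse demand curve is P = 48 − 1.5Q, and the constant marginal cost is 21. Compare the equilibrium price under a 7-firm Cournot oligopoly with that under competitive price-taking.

Cournot: P = 24.375; Competition: P = 21

With 7 symmetric Cournot firms, each firm's FOC gives 48 − 12q = 21, so q = 2.25, Q = 7·2.25 = 15.75, and P = 24.375.
Perfect competition: P = MC = 21, so 48 − 1.5Q = 21 and Q = 18.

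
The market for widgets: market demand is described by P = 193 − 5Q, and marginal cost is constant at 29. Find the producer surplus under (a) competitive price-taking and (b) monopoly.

Perfect competition: P = MC = 29, so 193 − 5Q = 29 and Q = 32.8.
PS = (29 − 29)·32.8 = 0.
A monopolist chooses Q where MR = MC. MR = 193 − 10Q; setting this equal to 29 gives Q = 16.4 and P = 111.
PS = (111 − 29)·16.4 = 1344.8.

Competition: PS = 0; Monopoly: PS = 1344.8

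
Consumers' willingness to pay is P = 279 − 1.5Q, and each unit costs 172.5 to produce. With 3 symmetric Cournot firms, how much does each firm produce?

q_i = 17.75

With 3 symmetric Cournot firms, each firm's FOC gives 279 − 6q = 172.5, so q = 17.75, Q = 3·17.75 = 53.25, and P = 199.125.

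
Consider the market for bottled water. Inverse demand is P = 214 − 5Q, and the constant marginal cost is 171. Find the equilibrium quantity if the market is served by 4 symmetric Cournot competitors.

With 4 symmetric Cournot firms, each firm's FOC gives 214 − 25q = 171, so q = 1.72, Q = 4·1.72 = 6.88, and P = 179.6.

Q = 6.88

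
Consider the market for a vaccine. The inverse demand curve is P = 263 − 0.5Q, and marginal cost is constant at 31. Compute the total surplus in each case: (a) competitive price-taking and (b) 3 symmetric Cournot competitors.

Competition: TS = 53824; Cournot: TS = 50460

Competitive firms price at marginal cost: P = 31, giving Q = 464.
CS = ½·(263 − 31)·464 = 53824; PS = (31 − 31)·464 = 0; TS = 53824.
With 3 symmetric Cournot firms, each firm's FOC gives 263 − 2q = 31, so q = 116, Q = 3·116 = 348, and P = 89.
CS = ½·(263 − 89)·348 = 30276; PS = (89 − 31)·348 = 20184; TS = 50460.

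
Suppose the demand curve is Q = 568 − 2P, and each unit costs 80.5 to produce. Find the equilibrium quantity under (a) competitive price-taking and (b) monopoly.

Competition: Q = 407; Monopoly: Q = 203.5

Inverting demand: P = 284 − 0.5Q.
Under competition P = MC = 80.5, so Q = (284 − 80.5)/0.5 = 407.
A monopolist chooses Q where MR = MC. MR = 284 − Q; setting this equal to 80.5 gives Q = 203.5 and P = 182.25.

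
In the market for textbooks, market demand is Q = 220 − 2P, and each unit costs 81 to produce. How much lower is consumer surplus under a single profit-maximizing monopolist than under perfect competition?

Inverting demand: P = 110 − 0.5Q.
Competitive firms price at marginal cost: P = 81, giving Q = 58.
CS = ½·(110 − 81)·58 = 841.
A monopolist chooses Q where MR = MC. MR = 110 − Q; setting this equal to 81 gives Q = 29 and P = 95.5.
CS = ½·(110 − 95.5)·29 = 210.25.
Change in consumer surplus: 210.25 − 841 = −630.75.

CS falls by 630.75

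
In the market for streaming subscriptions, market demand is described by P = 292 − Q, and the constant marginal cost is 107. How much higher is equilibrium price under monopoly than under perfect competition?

Under competition P = MC = 107, so Q = (292 − 107)/1 = 185.
Monopoly sets MR = MC: 292 − 2Q = 107 ⇒ Q = 92.5, P = 292 − 92.5 = 199.5.
Change in equilibrium price: 199.5 − 107 = 92.5.

P rises by 92.5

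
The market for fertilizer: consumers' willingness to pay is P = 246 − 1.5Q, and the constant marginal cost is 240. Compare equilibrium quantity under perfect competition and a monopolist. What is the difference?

Q falls by 2

Competitive firms price at marginal cost: P = 240, giving Q = 4.
The monopolist equates marginal revenue to marginal cost: 246 − 3Q = 240, so Q = 2. From demand, P = 243.
Change in equilibrium quantity: 2 − 4 = −2.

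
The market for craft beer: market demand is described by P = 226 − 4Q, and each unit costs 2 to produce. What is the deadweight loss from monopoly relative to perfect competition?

DWL = 1568

Under competition P = MC = 2, so Q = (226 − 2)/4 = 56.
A monopolist chooses Q where MR = MC. MR = 226 − 8Q; setting this equal to 2 gives Q = 28 and P = 114.
DWL is the triangle between Q = 28 and Q = 56: ½·(56 − 28)·(114 − 2) = 1568.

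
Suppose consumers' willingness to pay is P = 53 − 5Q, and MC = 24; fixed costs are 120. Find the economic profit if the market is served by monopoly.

Profit = −77.95

A monopolist chooses Q where MR = MC. MR = 53 − 10Q; setting this equal to 24 gives Q = 2.9 and P = 38.5.
Profit = (38.5 − 24)·2.9 − 120 = −77.95.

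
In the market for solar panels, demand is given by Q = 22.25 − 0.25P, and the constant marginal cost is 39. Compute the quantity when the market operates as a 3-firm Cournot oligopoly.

Inverting demand: P = 89 − 4Q.
In a 3-firm Cournot equilibrium, symmetry and the first-order condition give q = (89 − 39)/(16) = 3.125. So Q = 9.375 and P = 51.5.

Q = 9.375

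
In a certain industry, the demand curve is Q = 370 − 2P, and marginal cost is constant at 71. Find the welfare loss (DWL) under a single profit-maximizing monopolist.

Inverting demand: P = 185 − 0.5Q.
Under competition P = MC = 71, so Q = (185 − 71)/0.5 = 228.
The monopolist equates marginal revenue to marginal cost: 185 − Q = 71, so Q = 114. From demand, P = 128.
DWL is the triangle between Q = 114 and Q = 228: ½·(228 − 114)·(128 − 71) = 3249.

DWL = 3249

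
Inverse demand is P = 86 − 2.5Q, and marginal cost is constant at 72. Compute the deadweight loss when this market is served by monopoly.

Perfect competition: P = MC = 72, so 86 − 2.5Q = 72 and Q = 5.6.
The monopolist equates marginal revenue to marginal cost: 86 − 5Q = 72, so Q = 2.8. From demand, P = 79.
DWL is the triangle between Q = 2.8 and Q = 5.6: ½·(5.6 − 2.8)·(79 − 72) = 9.8.

DWL = 9.8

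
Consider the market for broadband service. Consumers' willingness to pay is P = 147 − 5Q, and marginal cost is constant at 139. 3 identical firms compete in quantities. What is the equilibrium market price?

Cournot with 3 identical firms: the symmetric best-response condition is 147 − 20q = 139. Each firm produces q = 0.4, total output Q = 1.2, price P = 141.

P = 141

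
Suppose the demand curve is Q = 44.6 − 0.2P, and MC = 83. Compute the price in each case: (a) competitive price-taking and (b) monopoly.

Inverting demand: P = 223 − 5Q.
Competitive firms price at marginal cost: P = 83, giving Q = 28.
Monopoly sets MR = MC: 223 − 10Q = 83 ⇒ Q = 14, P = 223 − 5·14 = 153.

Competition: P = 83; Monopoly: P = 153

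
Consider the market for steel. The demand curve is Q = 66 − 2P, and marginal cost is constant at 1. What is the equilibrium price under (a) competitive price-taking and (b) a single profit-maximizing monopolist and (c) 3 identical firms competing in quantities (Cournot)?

Competition: P = 1; Monopoly: P = 17; Cournot: P = 9

Inverting demand: P = 33 − 0.5Q.
Under competition P = MC = 1, so Q = (33 − 1)/0.5 = 64.
A monopolist chooses Q where MR = MC. MR = 33 − Q; setting this equal to 1 gives Q = 32 and P = 17.
In a 3-firm Cournot equilibrium, symmetry and the first-order condition give q = (33 − 1)/(2) = 16. So Q = 48 and P = 9.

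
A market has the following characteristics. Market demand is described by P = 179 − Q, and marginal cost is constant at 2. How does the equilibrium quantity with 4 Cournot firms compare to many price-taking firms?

In a 4-firm Cournot equilibrium, symmetry and the first-order condition give q = (179 − 2)/(5) = 35.4. So Q = 141.6 and P = 37.4.
Competitive firms price at marginal cost: P = 2, giving Q = 177.

Cournot: Q = 141.6; Competition: Q = 177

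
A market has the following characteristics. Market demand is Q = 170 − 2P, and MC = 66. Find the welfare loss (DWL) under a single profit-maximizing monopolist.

Inverting demand: P = 85 − 0.5Q.
Competitive firms price at marginal cost: P = 66, giving Q = 38.
Monopoly sets MR = MC: 85 − Q = 66 ⇒ Q = 19, P = 85 − 0.5·19 = 75.5.
DWL is the triangle between Q = 19 and Q = 38: ½·(38 − 19)·(75.5 − 66) = 90.25.

DWL = 90.25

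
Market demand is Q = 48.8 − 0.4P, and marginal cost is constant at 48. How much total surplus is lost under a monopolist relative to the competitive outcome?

DWL = 273.8

Inverting demand: P = 122 − 2.5Q.
Competitive firms price at marginal cost: P = 48, giving Q = 29.6.
Monopoly sets MR = MC: 122 − 5Q = 48 ⇒ Q = 14.8, P = 122 − 2.5·14.8 = 85.
DWL is the triangle between Q = 14.8 and Q = 29.6: ½·(29.6 − 14.8)·(85 − 48) = 273.8.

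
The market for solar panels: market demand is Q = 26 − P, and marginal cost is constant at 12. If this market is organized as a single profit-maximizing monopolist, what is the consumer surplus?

CS = 24.5

Inverting demand: P = 26 − Q.
Monopoly sets MR = MC: 26 − 2Q = 12 ⇒ Q = 7, P = 26 − 7 = 19.
CS = ½·(26 − 19)·7 = 24.5.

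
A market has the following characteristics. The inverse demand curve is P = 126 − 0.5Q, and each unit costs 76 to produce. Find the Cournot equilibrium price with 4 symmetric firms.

P = 86

In a 4-firm Cournot equilibrium, symmetry and the first-order condition give q = (126 − 76)/(2.5) = 20. So Q = 80 and P = 86.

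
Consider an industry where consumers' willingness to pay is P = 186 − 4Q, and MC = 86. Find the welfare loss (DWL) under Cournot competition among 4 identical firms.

Under competition P = MC = 86, so Q = (186 − 86)/4 = 25.
With 4 symmetric Cournot firms, each firm's FOC gives 186 − 20q = 86, so q = 5, Q = 4·5 = 20, and P = 106.
DWL is the triangle between Q = 20 and Q = 25: ½·(25 − 20)·(106 − 86) = 50.

DWL = 50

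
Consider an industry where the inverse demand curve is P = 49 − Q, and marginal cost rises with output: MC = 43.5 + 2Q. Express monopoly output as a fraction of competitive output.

Q_m/Q_c = 0.75

A monopolist chooses Q where MR = MC. MR = 49 − 2Q; setting this equal to 43.5 + 2Q gives Q = 1.375 and P = 47.625.
Under competition P = MC: 49 − Q = 43.5 + 2Q ⇒ Q = 11/6, P = 283/6.
Ratio Q_m/Q_c = 1.375/(11/6) = 0.75.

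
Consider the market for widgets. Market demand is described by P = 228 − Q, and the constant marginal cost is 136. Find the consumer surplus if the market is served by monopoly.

Monopoly sets MR = MC: 228 − 2Q = 136 ⇒ Q = 46, P = 228 − 46 = 182.
CS = ½·(228 − 182)·46 = 1058.

CS = 1058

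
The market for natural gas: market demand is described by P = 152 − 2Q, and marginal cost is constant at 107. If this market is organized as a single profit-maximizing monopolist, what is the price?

Monopoly sets MR = MC: 152 − 4Q = 107 ⇒ Q = 11.25, P = 152 − 2·11.25 = 129.5.

P = 129.5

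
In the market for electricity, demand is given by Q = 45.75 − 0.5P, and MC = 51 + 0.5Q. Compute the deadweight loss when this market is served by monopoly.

Inverting demand: P = 91.5 − 2Q.
Competitive equilibrium sets price equal to marginal cost: 91.5 − 2Q = 51 + 0.5Q, so Q = 16.2 and P = 59.1.
The monopolist equates marginal revenue to marginal cost: 91.5 − 4Q = 51 + 0.5Q, so Q = 9. From demand, P = 73.5.
CS = ½·(91.5 − 59.1)·16.2 = 262.44; PS = (59.1·16.2 − 51·16.2 − ½·0.5·16.2²) = 65.61; TS = 328.05.
CS = ½·(91.5 − 73.5)·9 = 81; PS = (73.5·9 − 51·9 − ½·0.5·9²) = 182.25; TS = 263.25.
DWL = 328.05 − 263.25 = 64.8.

DWL = 64.8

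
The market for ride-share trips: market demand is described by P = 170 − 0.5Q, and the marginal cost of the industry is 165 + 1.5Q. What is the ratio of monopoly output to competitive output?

A monopolist chooses Q where MR = MC. MR = 170 − Q; setting this equal to 165 + 1.5Q gives Q = 2 and P = 169.
Under competition P = MC: 170 − 0.5Q = 165 + 1.5Q ⇒ Q = 2.5, P = 168.75.
Ratio Q_m/Q_c = 2/2.5 = 0.8.

Q_m/Q_c = 0.8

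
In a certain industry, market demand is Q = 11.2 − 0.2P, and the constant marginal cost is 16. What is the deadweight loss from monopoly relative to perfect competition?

Inverting demand: P = 56 − 5Q.
Under competition P = MC = 16, so Q = (56 − 16)/5 = 8.
Monopoly sets MR = MC: 56 − 10Q = 16 ⇒ Q = 4, P = 56 − 5·4 = 36.
DWL is the triangle between Q = 4 and Q = 8: ½·(8 − 4)·(36 − 16) = 40.

DWL = 40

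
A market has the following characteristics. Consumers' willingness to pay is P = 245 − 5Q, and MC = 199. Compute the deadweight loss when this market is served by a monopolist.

DWL = 52.9

Perfect competition: P = MC = 199, so 245 − 5Q = 199 and Q = 9.2.
The monopolist equates marginal revenue to marginal cost: 245 − 10Q = 199, so Q = 4.6. From demand, P = 222.
DWL is the triangle between Q = 4.6 and Q = 9.2: ½·(9.2 − 4.6)·(222 − 199) = 52.9.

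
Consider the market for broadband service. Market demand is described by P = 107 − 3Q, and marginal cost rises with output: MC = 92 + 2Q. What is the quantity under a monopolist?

Q = 1.875

Monopoly sets MR = MC: 107 − 6Q = 92 + 2Q ⇒ Q = 1.875, P = 107 − 3·1.875 = 101.375.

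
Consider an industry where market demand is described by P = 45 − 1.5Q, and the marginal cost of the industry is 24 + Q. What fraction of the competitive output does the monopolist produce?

Monopoly sets MR = MC: 45 − 3Q = 24 + Q ⇒ Q = 5.25, P = 45 − 1.5·5.25 = 37.125.
Competitive equilibrium sets price equal to marginal cost: 45 − 1.5Q = 24 + Q, so Q = 8.4 and P = 32.4.
Ratio Q_m/Q_c = 5.25/8.4 = 0.625.

Q_m/Q_c = 0.625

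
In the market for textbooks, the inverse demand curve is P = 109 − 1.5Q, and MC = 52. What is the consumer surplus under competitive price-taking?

Competitive firms price at marginal cost: P = 52, giving Q = 38.
CS = ½·(109 − 52)·38 = 1083.

CS = 1083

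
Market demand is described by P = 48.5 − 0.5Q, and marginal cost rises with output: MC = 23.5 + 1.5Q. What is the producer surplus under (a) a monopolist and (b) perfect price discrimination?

Monopoly: PS = 125; Perfect PD: PS = 156.25

The monopolist equates marginal revenue to marginal cost: 48.5 − Q = 23.5 + 1.5Q, so Q = 10. From demand, P = 43.5.
PS = P·Q − VC(Q) = 43.5·10 − (23.5·10 + ½·1.5·10²) = 125.
With perfect price discrimination, output is the efficient level Q = 12.5 (where demand meets MC), but every buyer pays their willingness to pay: CS = 0 and PS = total surplus.
PS = ½·(48.5 − 23.5)·12.5 = 156.25.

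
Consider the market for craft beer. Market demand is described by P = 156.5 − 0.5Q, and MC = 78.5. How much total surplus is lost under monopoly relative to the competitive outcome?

Competitive firms price at marginal cost: P = 78.5, giving Q = 156.
Monopoly sets MR = MC: 156.5 − Q = 78.5 ⇒ Q = 78, P = 156.5 − 0.5·78 = 117.5.
DWL is the triangle between Q = 78 and Q = 156: ½·(156 − 78)·(117.5 − 78.5) = 1521.

DWL = 1521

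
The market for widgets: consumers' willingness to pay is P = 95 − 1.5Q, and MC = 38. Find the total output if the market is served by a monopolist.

A monopolist chooses Q where MR = MC. MR = 95 − 3Q; setting this equal to 38 gives Q = 19 and P = 66.5.

Q = 19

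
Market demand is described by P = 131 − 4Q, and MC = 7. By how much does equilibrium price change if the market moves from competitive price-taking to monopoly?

Equilibrium price rises by 62

Competitive firms price at marginal cost: P = 7, giving Q = 31.
Monopoly sets MR = MC: 131 − 8Q = 7 ⇒ Q = 15.5, P = 131 − 4·15.5 = 69.
Change in equilibrium price: 69 − 7 = 62.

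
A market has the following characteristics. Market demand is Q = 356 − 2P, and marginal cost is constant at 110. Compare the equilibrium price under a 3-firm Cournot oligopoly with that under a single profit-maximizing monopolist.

Cournot: P = 127; Monopoly: P = 144

Inverting demand: P = 178 − 0.5Q.
In a 3-firm Cournot equilibrium, symmetry and the first-order condition give q = (178 − 110)/(2) = 34. So Q = 102 and P = 127.
Monopoly sets MR = MC: 178 − Q = 110 ⇒ Q = 68, P = 178 − 0.5·68 = 144.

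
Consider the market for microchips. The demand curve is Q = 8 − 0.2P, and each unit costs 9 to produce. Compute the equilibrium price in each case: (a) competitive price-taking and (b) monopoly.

Inverting demand: P = 40 − 5Q.
Perfect competition: P = MC = 9, so 40 − 5Q = 9 and Q = 6.2.
The monopolist equates marginal revenue to marginal cost: 40 − 10Q = 9, so Q = 3.1. From demand, P = 24.5.

Competition: P = 9; Monopoly: P = 24.5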